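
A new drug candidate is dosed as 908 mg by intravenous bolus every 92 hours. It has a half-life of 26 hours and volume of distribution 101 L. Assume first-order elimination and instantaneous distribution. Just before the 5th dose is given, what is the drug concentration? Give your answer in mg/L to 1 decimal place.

f = (1/2)^(τ/t½) = (1/2)^(92/26) ≈ 0.0861.
C₀ = D/Vd = 908/101 ≈ 8.990 mg/L.
Before the 5th dose, 4 doses have been given. Superposition: Cmin = C₀·(f + f² + … + f^4).
≈ 8.990 × (0.0861 + 0.0074 + 0.0006 + 0.0001) ≈ 8.990 × 0.0942 ≈ 0.847 mg/L.

0.8 mg/L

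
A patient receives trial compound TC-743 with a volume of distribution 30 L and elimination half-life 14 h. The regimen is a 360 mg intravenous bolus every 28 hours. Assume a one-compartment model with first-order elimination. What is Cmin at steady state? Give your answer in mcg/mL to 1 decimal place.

4.0 mcg/mL

τ = 28 h = 2 half-lives, so f = (1/2)^2 = 0.25.
At steady state, R = 1/(1 − 0.25) = 4/3.
Single-dose peak C₀ = D/Vd = 360/30 = 12 mcg/mL.
Steady-state peak Cmax,ss = C₀·R = 12 × 4/3 ≈ 16.000 mcg/mL.
Steady-state trough Cmin,ss = Cmax,ss·f ≈ 16.000 × 0.25 ≈ 4.000 mcg/mL.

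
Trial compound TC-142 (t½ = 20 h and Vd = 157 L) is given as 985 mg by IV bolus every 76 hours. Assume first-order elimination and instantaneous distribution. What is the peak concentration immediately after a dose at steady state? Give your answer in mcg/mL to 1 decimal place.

Over one 76-h interval, 76/20 ≈ 3.8 half-lives elapse, leaving f ≈ 0.0718 of each dose.
Accumulation ratio R = 1/(1 − f) ≈ 1/0.9282 ≈ 1.0774.
Each bolus raises the concentration by D/Vd = 985/157 ≈ 6.274 mcg/mL.
Steady-state peak Cmax,ss = C₀·R ≈ 6.274 × 1.0774 ≈ 6.760 mcg/mL.

6.8 mcg/mL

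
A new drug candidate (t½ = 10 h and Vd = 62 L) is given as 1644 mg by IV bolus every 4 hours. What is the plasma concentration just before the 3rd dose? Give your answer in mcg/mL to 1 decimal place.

f = (1/2)^(τ/t½) = (1/2)^(4/10) ≈ 0.7579.
C₀ = D/Vd = 1644/62 ≈ 26.516 mcg/mL.
Before the 3rd dose, 2 doses have been given. Superposition: Cmin = C₀·(f + f²).
≈ 26.516 × (0.7579 + 0.5744) ≈ 26.516 × 1.3323 ≈ 35.327 mcg/mL.

35.3 mcg/mL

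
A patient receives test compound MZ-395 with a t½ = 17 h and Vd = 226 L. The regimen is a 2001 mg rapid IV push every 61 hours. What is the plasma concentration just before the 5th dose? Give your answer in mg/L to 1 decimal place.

0.8 mg/L

f = (1/2)^(τ/t½) = (1/2)^(61/17) ≈ 0.0831.
C₀ = D/Vd = 2001/226 ≈ 8.854 mg/L.
Before the 5th dose, 4 doses have been given. Superposition: Cmin = C₀·(f + f² + … + f^4).
≈ 8.854 × (0.0831 + 0.0069 + 0.0006 + 0.0000) ≈ 8.854 × 0.0906 ≈ 0.802 mg/L.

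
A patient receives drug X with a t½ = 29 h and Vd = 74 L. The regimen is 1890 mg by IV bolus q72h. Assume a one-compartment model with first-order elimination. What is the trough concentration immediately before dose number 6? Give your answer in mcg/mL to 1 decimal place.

f = (1/2)^(τ/t½) = (1/2)^(72/29) ≈ 0.1789.
C₀ = D/Vd = 1890/74 ≈ 25.541 mcg/mL.
Before the 6th dose, 5 doses have been given. Superposition: Cmin = C₀·(f + f² + … + f^5).
≈ 25.541 × (0.1789 + 0.0320 + 0.0057 + 0.0010 + 0.0002) ≈ 25.541 × 0.2178 ≈ 5.563 mcg/mL.

5.6 mcg/mL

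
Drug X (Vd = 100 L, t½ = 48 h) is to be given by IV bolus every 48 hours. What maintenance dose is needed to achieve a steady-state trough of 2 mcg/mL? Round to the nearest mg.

200 mg

τ/t½ = 48/48 ≈ 1, so f = (1/2)^(48/48) ≈ 0.500000.
Cmin,ss = (D/Vd)·f/(1−f), so D = Cmin,ss·Vd·(1−f)/f.
D = 2 × 100 × (1−f)/f ≈ 2 × 100 × 1.00000 ≈ 200.00 mg.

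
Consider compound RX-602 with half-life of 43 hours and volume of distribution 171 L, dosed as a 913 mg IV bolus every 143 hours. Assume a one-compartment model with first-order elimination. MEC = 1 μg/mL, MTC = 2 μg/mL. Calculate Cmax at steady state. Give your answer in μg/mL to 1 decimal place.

Over one 143-h interval, 143/43 ≈ 3.3256 half-lives elapse, leaving f ≈ 0.0997 of each dose.
Accumulation ratio R = 1/(1 − f) ≈ 1/0.9003 ≈ 1.1107.
Each bolus raises the concentration by D/Vd = 913/171 ≈ 5.339 μg/mL.
Cmax,ss = C₀/(1 − f) ≈ 5.339/0.9003 ≈ 5.930 μg/mL.
Peak 5.9 μg/mL vs MTC 2 μg/mL: exceeds toxic threshold.

5.9 μg/mL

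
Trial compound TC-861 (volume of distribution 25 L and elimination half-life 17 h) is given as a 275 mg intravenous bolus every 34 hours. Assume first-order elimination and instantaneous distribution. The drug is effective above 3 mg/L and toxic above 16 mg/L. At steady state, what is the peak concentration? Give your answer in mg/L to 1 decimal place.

14.7 mg/L

The dosing interval is 2 half-lives, so f = 2^(−2) = 0.25.
At steady state, R = 1/(1 − 0.25) = 4/3.
Single-dose peak C₀ = D/Vd = 275/25 = 11 mg/L.
Steady-state peak Cmax,ss = C₀·R = 11 × 4/3 ≈ 14.667 mg/L.
Peak 14.7 mg/L vs MTC 16 mg/L: below toxic threshold.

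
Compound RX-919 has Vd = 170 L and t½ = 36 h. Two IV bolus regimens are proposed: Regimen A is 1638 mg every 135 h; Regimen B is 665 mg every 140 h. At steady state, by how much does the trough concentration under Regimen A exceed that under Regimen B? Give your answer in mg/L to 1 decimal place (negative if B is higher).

0.5 mg/L

Regimen A: f = (1/2)^(135/36) ≈ 0.0743; Cmin,ss = (1638/170)·f/(1−f) ≈ 0.773 mg/L.
Regimen B: f = (1/2)^(140/36) ≈ 0.0675; Cmin,ss = (665/170)·f/(1−f) ≈ 0.283 mg/L.
Difference ≈ 0.773 − 0.283 ≈ 0.490 mg/L.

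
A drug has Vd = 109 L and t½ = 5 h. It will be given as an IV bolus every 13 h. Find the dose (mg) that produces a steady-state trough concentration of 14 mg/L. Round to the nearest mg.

τ/t½ = 13/5 ≈ 2.6, so f = (1/2)^(13/5) ≈ 0.164938.
Cmin,ss = (D/Vd)·f/(1−f), so D = Cmin,ss·Vd·(1−f)/f.
D = 14 × 109 × (1−f)/f ≈ 14 × 109 × 5.06288 ≈ 7725.95 mg.

7726 mg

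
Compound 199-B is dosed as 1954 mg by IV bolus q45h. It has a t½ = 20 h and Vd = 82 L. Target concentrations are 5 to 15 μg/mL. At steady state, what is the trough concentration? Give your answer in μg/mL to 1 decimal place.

k = ln2/t½ = ln2/20 ≈ 0.034657 h⁻¹; fraction remaining f = e^(−kτ) = e^(−0.034657×45) ≈ 0.2102.
At steady state, accumulation factor R = 1/(1 − e^(−kτ)) ≈ 1.2661.
Single-dose peak C₀ = D/Vd = 1954/82 ≈ 23.829 μg/mL.
Cmax,ss = C₀/(1 − f) ≈ 23.829/0.7898 ≈ 30.171 μg/mL.
Steady-state trough Cmin,ss = Cmax,ss·f ≈ 30.171 × 0.2102 ≈ 6.342 μg/mL.
Trough 6.3 μg/mL vs MEC 5 μg/mL: adequate.

6.3 μg/mL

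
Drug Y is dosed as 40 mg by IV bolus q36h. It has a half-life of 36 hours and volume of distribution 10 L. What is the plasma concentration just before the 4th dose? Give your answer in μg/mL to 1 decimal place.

f = (1/2)^(τ/t½) = (1/2)^(36/36) ≈ 0.5000.
C₀ = D/Vd = 40/10 ≈ 4.000 μg/mL.
Before the 4th dose, 3 doses have been given. Superposition: Cmin = C₀·(f + f² + … + f^3).
≈ 4.000 × (0.5000 + 0.2500 + 0.1250) ≈ 4.000 × 0.8750 ≈ 3.500 μg/mL.

3.5 μg/mL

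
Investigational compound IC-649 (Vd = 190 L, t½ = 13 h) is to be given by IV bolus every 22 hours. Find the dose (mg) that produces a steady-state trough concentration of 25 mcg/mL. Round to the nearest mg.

τ/t½ = 22/13 ≈ 1.6923, so f = (1/2)^(22/13) ≈ 0.309432.
Cmin,ss = (D/Vd)·f/(1−f), so D = Cmin,ss·Vd·(1−f)/f.
D = 25 × 190 × (1−f)/f ≈ 25 × 190 × 2.23173 ≈ 10600.72 mg.

10601 mg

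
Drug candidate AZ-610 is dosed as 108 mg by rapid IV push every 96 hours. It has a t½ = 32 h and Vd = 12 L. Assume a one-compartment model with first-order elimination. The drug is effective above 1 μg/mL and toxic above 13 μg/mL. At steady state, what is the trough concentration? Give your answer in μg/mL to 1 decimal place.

1.3 μg/mL

The dosing interval is 3 half-lives, so f = 2^(−3) = 0.125.
At steady state, R = 1/(1 − 0.125) = 8/7.
Single-dose peak C₀ = D/Vd = 108/12 = 9 μg/mL.
Steady-state peak Cmax,ss = C₀·R = 9 × 8/7 ≈ 10.286 μg/mL.
Steady-state trough Cmin,ss = Cmax,ss·f ≈ 10.286 × 0.125 ≈ 1.286 μg/mL.
Trough 1.3 μg/mL vs MEC 1 μg/mL: adequate.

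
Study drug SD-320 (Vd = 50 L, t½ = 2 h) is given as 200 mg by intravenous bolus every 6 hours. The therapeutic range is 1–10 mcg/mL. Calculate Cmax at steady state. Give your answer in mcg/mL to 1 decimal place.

4.6 mcg/mL

The dosing interval is 3 half-lives, so f = 2^(−3) = 0.125.
Accumulation ratio R = 1/(1 − f) = 1/0.875 = 8/7.
Single-dose peak C₀ = D/Vd = 200/50 = 4 mcg/mL.
Steady-state peak Cmax,ss = C₀·R = 4 × 8/7 ≈ 4.571 mcg/mL.
Peak 4.6 mcg/mL vs MTC 10 mcg/mL: below toxic threshold.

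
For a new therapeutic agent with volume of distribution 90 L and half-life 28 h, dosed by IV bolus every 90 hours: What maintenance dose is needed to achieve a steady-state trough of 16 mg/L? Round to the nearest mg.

11925 mg

τ/t½ = 90/28 ≈ 3.2143, so f = (1/2)^(90/28) ≈ 0.107747.
Cmin,ss = (D/Vd)·f/(1−f), so D = Cmin,ss·Vd·(1−f)/f.
D = 16 × 90 × (1−f)/f ≈ 16 × 90 × 8.28100 ≈ 11924.64 mg.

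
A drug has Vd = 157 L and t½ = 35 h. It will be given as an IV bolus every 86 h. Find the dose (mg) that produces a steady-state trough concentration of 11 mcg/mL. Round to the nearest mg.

τ/t½ = 86/35 ≈ 2.4571, so f = (1/2)^(86/35) ≈ 0.182107.
Cmin,ss = (D/Vd)·f/(1−f), so D = Cmin,ss·Vd·(1−f)/f.
D = 11 × 157 × (1−f)/f ≈ 11 × 157 × 4.49128 ≈ 7756.44 mg.

7756 mg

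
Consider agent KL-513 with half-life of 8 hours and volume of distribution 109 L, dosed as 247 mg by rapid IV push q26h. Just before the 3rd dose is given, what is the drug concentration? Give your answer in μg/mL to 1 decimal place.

f = (1/2)^(τ/t½) = (1/2)^(26/8) ≈ 0.1051.
C₀ = D/Vd = 247/109 ≈ 2.266 μg/mL.
Before the 3rd dose, 2 doses have been given. Superposition: Cmin = C₀·(f + f²).
≈ 2.266 × (0.1051 + 0.0110) ≈ 2.266 × 0.1161 ≈ 0.263 μg/mL.

0.3 μg/mL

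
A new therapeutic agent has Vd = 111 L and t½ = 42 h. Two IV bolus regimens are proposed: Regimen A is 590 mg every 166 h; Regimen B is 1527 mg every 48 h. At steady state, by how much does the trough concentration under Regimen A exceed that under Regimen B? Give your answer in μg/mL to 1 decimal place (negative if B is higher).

-11.0 μg/mL

Regimen A: f = (1/2)^(166/42) ≈ 0.0646; Cmin,ss = (590/111)·f/(1−f) ≈ 0.367 μg/mL.
Regimen B: f = (1/2)^(48/42) ≈ 0.4529; Cmin,ss = (1527/111)·f/(1−f) ≈ 11.388 μg/mL.
Difference ≈ 0.367 − 11.388 ≈ -11.021 μg/mL.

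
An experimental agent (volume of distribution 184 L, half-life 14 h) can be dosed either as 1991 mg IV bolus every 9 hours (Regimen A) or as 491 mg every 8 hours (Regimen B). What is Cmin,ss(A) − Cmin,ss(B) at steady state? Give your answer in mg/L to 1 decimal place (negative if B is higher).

Regimen A: f = (1/2)^(9/14) ≈ 0.6404; Cmin,ss = (1991/184)·f/(1−f) ≈ 19.270 mg/L.
Regimen B: f = (1/2)^(8/14) ≈ 0.6730; Cmin,ss = (491/184)·f/(1−f) ≈ 5.492 mg/L.
Difference ≈ 19.270 − 5.492 ≈ 13.778 mg/L.

13.8 mg/L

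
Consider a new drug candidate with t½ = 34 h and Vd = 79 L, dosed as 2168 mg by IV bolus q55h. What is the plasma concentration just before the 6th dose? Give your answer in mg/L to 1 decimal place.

13.2 mg/L

f = (1/2)^(τ/t½) = (1/2)^(55/34) ≈ 0.3259.
C₀ = D/Vd = 2168/79 ≈ 27.443 mg/L.
Before the 6th dose, 5 doses have been given. Superposition: Cmin = C₀·(f + f² + … + f^5).
≈ 27.443 × (0.3259 + 0.1062 + 0.0346 + 0.0113 + 0.0037) ≈ 27.443 × 0.4817 ≈ 13.219 mg/L.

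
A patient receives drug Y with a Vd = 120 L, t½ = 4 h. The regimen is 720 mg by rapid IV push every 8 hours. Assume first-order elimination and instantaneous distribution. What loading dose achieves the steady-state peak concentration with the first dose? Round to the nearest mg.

960 mg

f = (1/2)^(8/4) ≈ 0.250000; accumulation ratio R = 1/(1−f) ≈ 1.33333.
Loading dose to hit Cmax,ss on first dose: D_load = D_maint·R ≈ 720 × 1.33333 ≈ 960.00 mg.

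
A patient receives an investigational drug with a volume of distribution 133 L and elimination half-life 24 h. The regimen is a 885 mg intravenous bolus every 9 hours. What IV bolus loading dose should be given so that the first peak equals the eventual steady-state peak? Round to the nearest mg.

3866 mg

f = (1/2)^(9/24) ≈ 0.771105; accumulation ratio R = 1/(1−f) ≈ 4.36882.
Loading dose to hit Cmax,ss on first dose: D_load = D_maint·R ≈ 885 × 4.36882 ≈ 3866.41 mg.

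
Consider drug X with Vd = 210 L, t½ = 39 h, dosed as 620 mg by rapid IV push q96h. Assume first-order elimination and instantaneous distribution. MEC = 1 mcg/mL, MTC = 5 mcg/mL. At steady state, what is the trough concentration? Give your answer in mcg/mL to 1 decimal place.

0.7 mcg/mL

τ/t½ = 96/39 ≈ 2.4615, so fraction remaining f = (1/2)^(96/39) ≈ 0.1816.
Accumulation ratio R = 1/(1 − f) ≈ 1/0.8184 ≈ 1.2219.
Each bolus raises the concentration by D/Vd = 620/210 ≈ 2.952 mcg/mL.
Steady-state peak Cmax,ss = C₀·R ≈ 2.952 × 1.2219 ≈ 3.607 mcg/mL.
One interval later, Cmin,ss = Cmax,ss·e^(−kτ) ≈ 3.607 × 0.1816 ≈ 0.655 mcg/mL.
Trough 0.7 mcg/mL vs MEC 1 mcg/mL: subtherapeutic.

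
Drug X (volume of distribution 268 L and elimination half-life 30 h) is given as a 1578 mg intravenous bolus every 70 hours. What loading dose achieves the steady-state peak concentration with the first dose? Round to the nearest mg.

f = (1/2)^(70/30) ≈ 0.198425; accumulation ratio R = 1/(1−f) ≈ 1.24754.
Loading dose to hit Cmax,ss on first dose: D_load = D_maint·R ≈ 1578 × 1.24754 ≈ 1968.62 mg.

1969 mg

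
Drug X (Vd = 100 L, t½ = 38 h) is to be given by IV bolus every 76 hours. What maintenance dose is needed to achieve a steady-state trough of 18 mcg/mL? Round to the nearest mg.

τ/t½ = 76/38 ≈ 2, so f = (1/2)^(76/38) ≈ 0.250000.
Cmin,ss = (D/Vd)·f/(1−f), so D = Cmin,ss·Vd·(1−f)/f.
D = 18 × 100 × (1−f)/f ≈ 18 × 100 × 3.00000 ≈ 5400.00 mg.

5400 mg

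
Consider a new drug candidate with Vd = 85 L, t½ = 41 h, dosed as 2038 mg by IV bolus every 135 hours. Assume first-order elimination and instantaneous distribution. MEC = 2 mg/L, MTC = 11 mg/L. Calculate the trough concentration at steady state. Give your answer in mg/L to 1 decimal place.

Over one 135-h interval, 135/41 ≈ 3.2927 half-lives elapse, leaving f ≈ 0.1020 of each dose.
Single-dose peak C₀ = D/Vd = 2038/85 ≈ 23.976 mg/L.
Steady-state trough Cmin,ss = C₀·f/(1−f) ≈ 23.976 × 0.1020/0.8980 ≈ 2.723 mg/L.
Trough 2.7 mg/L vs MEC 2 mg/L: adequate.

2.7 mg/L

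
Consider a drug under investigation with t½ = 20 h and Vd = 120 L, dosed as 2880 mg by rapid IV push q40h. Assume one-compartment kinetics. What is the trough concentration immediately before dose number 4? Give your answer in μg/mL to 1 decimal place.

7.9 μg/mL

f = (1/2)^(τ/t½) = (1/2)^(40/20) ≈ 0.2500.
C₀ = D/Vd = 2880/120 ≈ 24.000 μg/mL.
Before the 4th dose, 3 doses have been given. Superposition: Cmin = C₀·(f + f² + … + f^3).
≈ 24.000 × (0.2500 + 0.0625 + 0.0156) ≈ 24.000 × 0.3281 ≈ 7.874 μg/mL.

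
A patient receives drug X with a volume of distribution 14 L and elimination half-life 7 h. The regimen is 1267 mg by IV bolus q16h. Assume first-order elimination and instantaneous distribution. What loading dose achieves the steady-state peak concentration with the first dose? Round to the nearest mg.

f = (1/2)^(16/7) ≈ 0.205084; accumulation ratio R = 1/(1−f) ≈ 1.25799.
Loading dose to hit Cmax,ss on first dose: D_load = D_maint·R ≈ 1267 × 1.25799 ≈ 1593.87 mg.

1594 mg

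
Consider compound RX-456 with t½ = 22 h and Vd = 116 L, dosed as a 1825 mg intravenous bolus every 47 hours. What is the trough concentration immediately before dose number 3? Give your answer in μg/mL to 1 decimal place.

4.4 μg/mL

f = (1/2)^(τ/t½) = (1/2)^(47/22) ≈ 0.2275.
C₀ = D/Vd = 1825/116 ≈ 15.733 μg/mL.
Before the 3rd dose, 2 doses have been given. Superposition: Cmin = C₀·(f + f²).
≈ 15.733 × (0.2275 + 0.0518) ≈ 15.733 × 0.2793 ≈ 4.394 μg/mL.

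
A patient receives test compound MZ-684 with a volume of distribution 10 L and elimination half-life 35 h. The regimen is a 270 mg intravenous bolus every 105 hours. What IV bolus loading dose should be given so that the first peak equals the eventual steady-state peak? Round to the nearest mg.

f = (1/2)^(105/35) ≈ 0.125000; accumulation ratio R = 1/(1−f) ≈ 1.14286.
Loading dose to hit Cmax,ss on first dose: D_load = D_maint·R ≈ 270 × 1.14286 ≈ 308.57 mg.

309 mg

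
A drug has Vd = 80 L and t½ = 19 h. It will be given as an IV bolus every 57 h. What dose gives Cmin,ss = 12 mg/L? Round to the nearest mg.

6720 mg

τ/t½ = 57/19 ≈ 3, so f = (1/2)^(57/19) ≈ 0.125000.
Cmin,ss = (D/Vd)·f/(1−f), so D = Cmin,ss·Vd·(1−f)/f.
D = 12 × 80 × (1−f)/f ≈ 12 × 80 × 7.00000 ≈ 6720.00 mg.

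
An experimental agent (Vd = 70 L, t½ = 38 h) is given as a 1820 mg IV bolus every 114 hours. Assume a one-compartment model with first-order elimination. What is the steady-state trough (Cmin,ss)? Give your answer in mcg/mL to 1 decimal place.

3.7 mcg/mL

The dosing interval is 3 half-lives, so f = 2^(−3) = 0.125.
Accumulation ratio R = 1/(1 − f) = 1/0.875 = 8/7.
Single-dose peak C₀ = D/Vd = 1820/70 = 26 mcg/mL.
Steady-state peak Cmax,ss = C₀·R = 26 × 8/7 ≈ 29.714 mcg/mL.
Steady-state trough Cmin,ss = Cmax,ss·f ≈ 29.714 × 0.125 ≈ 3.714 mcg/mL.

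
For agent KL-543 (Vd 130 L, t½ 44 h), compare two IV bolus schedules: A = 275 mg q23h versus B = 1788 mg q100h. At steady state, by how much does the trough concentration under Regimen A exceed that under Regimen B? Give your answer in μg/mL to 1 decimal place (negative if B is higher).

Regimen A: f = (1/2)^(23/44) ≈ 0.6961; Cmin,ss = (275/130)·f/(1−f) ≈ 4.845 μg/mL.
Regimen B: f = (1/2)^(100/44) ≈ 0.2069; Cmin,ss = (1788/130)·f/(1−f) ≈ 3.588 μg/mL.
Difference ≈ 4.845 − 3.588 ≈ 1.257 μg/mL.

1.3 μg/mL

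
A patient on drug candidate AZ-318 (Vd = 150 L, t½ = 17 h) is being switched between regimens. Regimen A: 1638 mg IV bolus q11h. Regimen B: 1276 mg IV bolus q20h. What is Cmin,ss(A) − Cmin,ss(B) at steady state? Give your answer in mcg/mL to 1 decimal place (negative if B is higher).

12.5 mcg/mL

Regimen A: f = (1/2)^(11/17) ≈ 0.6386; Cmin,ss = (1638/150)·f/(1−f) ≈ 19.296 mcg/mL.
Regimen B: f = (1/2)^(20/17) ≈ 0.4424; Cmin,ss = (1276/150)·f/(1−f) ≈ 6.749 mcg/mL.
Difference ≈ 19.296 − 6.749 ≈ 12.547 mcg/mL.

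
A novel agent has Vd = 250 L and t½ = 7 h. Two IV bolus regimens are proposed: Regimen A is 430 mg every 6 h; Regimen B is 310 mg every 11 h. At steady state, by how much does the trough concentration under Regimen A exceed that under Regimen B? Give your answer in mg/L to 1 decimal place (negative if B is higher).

1.5 mg/L

Regimen A: f = (1/2)^(6/7) ≈ 0.5520; Cmin,ss = (430/250)·f/(1−f) ≈ 2.119 mg/L.
Regimen B: f = (1/2)^(11/7) ≈ 0.3365; Cmin,ss = (310/250)·f/(1−f) ≈ 0.629 mg/L.
Difference ≈ 2.119 − 0.629 ≈ 1.490 mg/L.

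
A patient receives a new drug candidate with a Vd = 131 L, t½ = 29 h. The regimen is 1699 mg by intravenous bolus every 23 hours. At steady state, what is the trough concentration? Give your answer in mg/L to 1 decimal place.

17.7 mg/L

k = ln2/t½ = ln2/29 ≈ 0.023902 h⁻¹; fraction remaining f = e^(−kτ) = e^(−0.023902×23) ≈ 0.5771.
Each bolus raises the concentration by D/Vd = 1699/131 ≈ 12.969 mg/L.
Steady-state trough Cmin,ss = C₀·f/(1−f) ≈ 12.969 × 0.5771/0.4229 ≈ 17.698 mg/L.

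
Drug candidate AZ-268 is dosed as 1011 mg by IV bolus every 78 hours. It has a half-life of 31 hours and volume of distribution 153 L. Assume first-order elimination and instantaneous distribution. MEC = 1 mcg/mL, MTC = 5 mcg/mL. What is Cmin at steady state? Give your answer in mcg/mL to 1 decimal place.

Over one 78-h interval, 78/31 ≈ 2.5161 half-lives elapse, leaving f ≈ 0.1748 of each dose.
At steady state, accumulation factor R = 1/(1 − e^(−kτ)) ≈ 1.2118.
Each bolus raises the concentration by D/Vd = 1011/153 ≈ 6.608 mcg/mL.
Steady-state peak Cmax,ss = C₀·R ≈ 6.608 × 1.2118 ≈ 8.008 mcg/mL.
One interval later, Cmin,ss = Cmax,ss·e^(−kτ) ≈ 8.008 × 0.1748 ≈ 1.400 mcg/mL.
Trough 1.4 mcg/mL vs MEC 1 mcg/mL: adequate.

1.4 mcg/mL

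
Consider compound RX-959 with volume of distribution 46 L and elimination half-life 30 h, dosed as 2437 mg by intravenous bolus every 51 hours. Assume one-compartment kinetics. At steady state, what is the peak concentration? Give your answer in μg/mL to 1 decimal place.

76.5 μg/mL

τ/t½ = 51/30 ≈ 1.7, so fraction remaining f = (1/2)^(51/30) ≈ 0.3078.
Accumulation ratio R = 1/(1 − f) ≈ 1/0.6922 ≈ 1.4447.
Each bolus raises the concentration by D/Vd = 2437/46 ≈ 52.978 μg/mL.
Cmax,ss = C₀/(1 − f) ≈ 52.978/0.6922 ≈ 76.536 μg/mL.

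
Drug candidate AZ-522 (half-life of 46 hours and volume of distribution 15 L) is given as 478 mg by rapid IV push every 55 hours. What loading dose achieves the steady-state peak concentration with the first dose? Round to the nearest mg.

848 mg

f = (1/2)^(55/46) ≈ 0.436589; accumulation ratio R = 1/(1−f) ≈ 1.77490.
Loading dose to hit Cmax,ss on first dose: D_load = D_maint·R ≈ 478 × 1.77490 ≈ 848.40 mg.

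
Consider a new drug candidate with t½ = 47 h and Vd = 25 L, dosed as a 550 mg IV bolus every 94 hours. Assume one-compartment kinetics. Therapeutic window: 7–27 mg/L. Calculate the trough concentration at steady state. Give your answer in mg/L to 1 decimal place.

7.3 mg/L

The dosing interval is 2 half-lives, so f = 2^(−2) = 0.25.
Accumulation ratio R = 1/(1 − f) = 1/0.75 = 4/3.
Single-dose peak C₀ = D/Vd = 550/25 = 22 mg/L.
Steady-state peak Cmax,ss = C₀·R = 22 × 4/3 ≈ 29.333 mg/L.
Steady-state trough Cmin,ss = Cmax,ss·f ≈ 29.333 × 0.25 ≈ 7.333 mg/L.
Trough 7.3 mg/L vs MEC 7 mg/L: adequate.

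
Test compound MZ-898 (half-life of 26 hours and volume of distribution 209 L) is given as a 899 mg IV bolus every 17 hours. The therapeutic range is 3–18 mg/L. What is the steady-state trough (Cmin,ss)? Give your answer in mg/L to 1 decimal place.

7.5 mg/L

k = ln2/t½ = ln2/26 ≈ 0.026660 h⁻¹; fraction remaining f = e^(−kτ) = e^(−0.026660×17) ≈ 0.6356.
Accumulation ratio R = 1/(1 − f) ≈ 1/0.3644 ≈ 2.7442.
Each bolus raises the concentration by D/Vd = 899/209 ≈ 4.301 mg/L.
Cmax,ss = C₀/(1 − f) ≈ 4.301/0.3644 ≈ 11.803 mg/L.
Steady-state trough Cmin,ss = Cmax,ss·f ≈ 11.803 × 0.6356 ≈ 7.502 mg/L.
Trough 7.5 mg/L vs MEC 3 mg/L: adequate.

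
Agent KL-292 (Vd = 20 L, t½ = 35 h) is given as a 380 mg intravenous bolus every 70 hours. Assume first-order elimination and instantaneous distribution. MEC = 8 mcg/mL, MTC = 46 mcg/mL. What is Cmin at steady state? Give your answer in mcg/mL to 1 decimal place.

τ = 70 h = 2 half-lives, so f = (1/2)^2 = 0.25.
At steady state, R = 1/(1 − 0.25) = 4/3.
Single-dose peak C₀ = D/Vd = 380/20 = 19 mcg/mL.
Steady-state peak Cmax,ss = C₀·R = 19 × 4/3 ≈ 25.333 mcg/mL.
Steady-state trough Cmin,ss = Cmax,ss·f ≈ 25.333 × 0.25 ≈ 6.333 mcg/mL.
Trough 6.3 mcg/mL vs MEC 8 mcg/mL: subtherapeutic.

6.3 mcg/mL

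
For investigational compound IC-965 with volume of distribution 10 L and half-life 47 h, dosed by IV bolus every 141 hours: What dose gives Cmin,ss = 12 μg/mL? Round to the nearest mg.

840 mg

τ/t½ = 141/47 ≈ 3, so f = (1/2)^(141/47) ≈ 0.125000.
Cmin,ss = (D/Vd)·f/(1−f), so D = Cmin,ss·Vd·(1−f)/f.
D = 12 × 10 × (1−f)/f ≈ 12 × 10 × 7.00000 ≈ 840.00 mg.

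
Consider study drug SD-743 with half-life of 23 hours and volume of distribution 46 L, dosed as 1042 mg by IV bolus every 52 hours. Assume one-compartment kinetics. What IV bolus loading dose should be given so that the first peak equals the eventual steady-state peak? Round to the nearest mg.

1317 mg

f = (1/2)^(52/23) ≈ 0.208646; accumulation ratio R = 1/(1−f) ≈ 1.26366.
Loading dose to hit Cmax,ss on first dose: D_load = D_maint·R ≈ 1042 × 1.26366 ≈ 1316.73 mg.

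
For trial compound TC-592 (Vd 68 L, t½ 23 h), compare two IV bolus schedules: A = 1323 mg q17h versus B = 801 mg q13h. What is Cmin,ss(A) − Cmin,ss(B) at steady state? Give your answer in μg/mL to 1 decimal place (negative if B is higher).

Regimen A: f = (1/2)^(17/23) ≈ 0.5991; Cmin,ss = (1323/68)·f/(1−f) ≈ 29.075 μg/mL.
Regimen B: f = (1/2)^(13/23) ≈ 0.6759; Cmin,ss = (801/68)·f/(1−f) ≈ 24.566 μg/mL.
Difference ≈ 29.075 − 24.566 ≈ 4.509 μg/mL.

4.5 μg/mL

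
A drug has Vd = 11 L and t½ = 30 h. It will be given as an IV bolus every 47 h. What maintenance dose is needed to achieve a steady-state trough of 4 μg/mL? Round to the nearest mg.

τ/t½ = 47/30 ≈ 1.5667, so f = (1/2)^(47/30) ≈ 0.337587.
Cmin,ss = (D/Vd)·f/(1−f), so D = Cmin,ss·Vd·(1−f)/f.
D = 4 × 11 × (1−f)/f ≈ 4 × 11 × 1.96220 ≈ 86.34 mg.

86 mg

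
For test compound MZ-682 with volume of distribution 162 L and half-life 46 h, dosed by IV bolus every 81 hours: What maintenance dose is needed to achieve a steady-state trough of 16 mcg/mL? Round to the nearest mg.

τ/t½ = 81/46 ≈ 1.7609, so f = (1/2)^(81/46) ≈ 0.295070.
Cmin,ss = (D/Vd)·f/(1−f), so D = Cmin,ss·Vd·(1−f)/f.
D = 16 × 162 × (1−f)/f ≈ 16 × 162 × 2.38903 ≈ 6192.37 mg.

6192 mg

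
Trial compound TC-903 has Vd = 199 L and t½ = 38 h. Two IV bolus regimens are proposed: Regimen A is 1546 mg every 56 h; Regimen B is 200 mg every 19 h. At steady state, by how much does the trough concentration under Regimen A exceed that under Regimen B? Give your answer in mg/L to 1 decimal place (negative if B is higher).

Regimen A: f = (1/2)^(56/38) ≈ 0.3601; Cmin,ss = (1546/199)·f/(1−f) ≈ 4.372 mg/L.
Regimen B: f = (1/2)^(19/38) ≈ 0.7071; Cmin,ss = (200/199)·f/(1−f) ≈ 2.426 mg/L.
Difference ≈ 4.372 − 2.426 ≈ 1.946 mg/L.

1.9 mg/L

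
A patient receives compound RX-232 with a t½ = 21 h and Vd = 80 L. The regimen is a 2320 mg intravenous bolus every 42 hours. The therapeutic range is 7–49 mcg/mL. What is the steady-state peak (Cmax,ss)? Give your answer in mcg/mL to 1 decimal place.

38.7 mcg/mL

τ = 42 h = 2 half-lives, so f = (1/2)^2 = 0.25.
Accumulation ratio R = 1/(1 − f) = 1/0.75 = 4/3.
Single-dose peak C₀ = D/Vd = 2320/80 = 29 mcg/mL.
Steady-state peak Cmax,ss = C₀·R = 29 × 4/3 ≈ 38.667 mcg/mL.
Peak 38.7 mcg/mL vs MTC 49 mcg/mL: below toxic threshold.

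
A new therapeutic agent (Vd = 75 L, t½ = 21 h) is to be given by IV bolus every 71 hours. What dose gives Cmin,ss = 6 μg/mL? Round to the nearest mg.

τ/t½ = 71/21 ≈ 3.381, so f = (1/2)^(71/21) ≈ 0.095991.
Cmin,ss = (D/Vd)·f/(1−f), so D = Cmin,ss·Vd·(1−f)/f.
D = 6 × 75 × (1−f)/f ≈ 6 × 75 × 9.41764 ≈ 4237.94 mg.

4238 mg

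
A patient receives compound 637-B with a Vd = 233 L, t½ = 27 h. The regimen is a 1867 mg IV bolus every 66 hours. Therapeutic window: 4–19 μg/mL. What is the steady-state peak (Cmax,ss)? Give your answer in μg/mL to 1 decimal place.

9.8 μg/mL

τ/t½ = 66/27 ≈ 2.4444, so fraction remaining f = (1/2)^(66/27) ≈ 0.1837.
At steady state, accumulation factor R = 1/(1 − e^(−kτ)) ≈ 1.2250.
Single-dose peak C₀ = D/Vd = 1867/233 ≈ 8.013 μg/mL.
Steady-state peak Cmax,ss = C₀·R ≈ 8.013 × 1.2250 ≈ 9.816 μg/mL.
Peak 9.8 μg/mL vs MTC 19 μg/mL: below toxic threshold.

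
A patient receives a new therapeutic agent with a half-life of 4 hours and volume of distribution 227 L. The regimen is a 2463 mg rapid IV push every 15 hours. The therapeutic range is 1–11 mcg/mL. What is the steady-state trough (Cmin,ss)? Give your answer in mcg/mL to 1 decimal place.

0.9 mcg/mL

Over one 15-h interval, 15/4 ≈ 3.75 half-lives elapse, leaving f ≈ 0.0743 of each dose.
Accumulation ratio R = 1/(1 − f) ≈ 1/0.9257 ≈ 1.0803.
Each bolus raises the concentration by D/Vd = 2463/227 ≈ 10.850 mcg/mL.
Cmax,ss = C₀/(1 − f) ≈ 10.850/0.9257 ≈ 11.721 mcg/mL.
Steady-state trough Cmin,ss = Cmax,ss·f ≈ 11.721 × 0.0743 ≈ 0.871 mcg/mL.
Trough 0.9 mcg/mL vs MEC 1 mcg/mL: subtherapeutic.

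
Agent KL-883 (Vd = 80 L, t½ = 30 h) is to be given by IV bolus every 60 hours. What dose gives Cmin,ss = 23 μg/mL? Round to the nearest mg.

5520 mg

τ/t½ = 60/30 ≈ 2, so f = (1/2)^(60/30) ≈ 0.250000.
Cmin,ss = (D/Vd)·f/(1−f), so D = Cmin,ss·Vd·(1−f)/f.
D = 23 × 80 × (1−f)/f ≈ 23 × 80 × 3.00000 ≈ 5520.00 mg.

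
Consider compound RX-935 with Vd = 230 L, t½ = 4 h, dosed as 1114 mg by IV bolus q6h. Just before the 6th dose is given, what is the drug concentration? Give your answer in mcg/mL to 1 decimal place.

2.6 mcg/mL

f = (1/2)^(τ/t½) = (1/2)^(6/4) ≈ 0.3536.
C₀ = D/Vd = 1114/230 ≈ 4.843 mcg/mL.
Before the 6th dose, 5 doses have been given. Superposition: Cmin = C₀·(f + f² + … + f^5).
≈ 4.843 × (0.3536 + 0.1250 + 0.0442 + 0.0156 + 0.0055) ≈ 4.843 × 0.5439 ≈ 2.634 mcg/mL.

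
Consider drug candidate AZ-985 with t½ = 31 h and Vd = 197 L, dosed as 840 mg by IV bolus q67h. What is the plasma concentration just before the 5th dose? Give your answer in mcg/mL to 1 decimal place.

1.2 mcg/mL

f = (1/2)^(τ/t½) = (1/2)^(67/31) ≈ 0.2236.
C₀ = D/Vd = 840/197 ≈ 4.264 mcg/mL.
Before the 5th dose, 4 doses have been given. Superposition: Cmin = C₀·(f + f² + … + f^4).
≈ 4.264 × (0.2236 + 0.0500 + 0.0112 + 0.0025) ≈ 4.264 × 0.2873 ≈ 1.225 mcg/mL.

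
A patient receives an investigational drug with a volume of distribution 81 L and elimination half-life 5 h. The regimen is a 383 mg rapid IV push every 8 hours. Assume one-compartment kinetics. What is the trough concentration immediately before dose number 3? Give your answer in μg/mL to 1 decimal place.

f = (1/2)^(τ/t½) = (1/2)^(8/5) ≈ 0.3299.
C₀ = D/Vd = 383/81 ≈ 4.728 μg/mL.
Before the 3rd dose, 2 doses have been given. Superposition: Cmin = C₀·(f + f²).
≈ 4.728 × (0.3299 + 0.1088) ≈ 4.728 × 0.4387 ≈ 2.074 μg/mL.

2.1 μg/mL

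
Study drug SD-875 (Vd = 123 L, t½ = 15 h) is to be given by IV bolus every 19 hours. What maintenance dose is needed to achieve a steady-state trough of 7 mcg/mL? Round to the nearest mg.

1211 mg

τ/t½ = 19/15 ≈ 1.2667, so f = (1/2)^(19/15) ≈ 0.415619.
Cmin,ss = (D/Vd)·f/(1−f), so D = Cmin,ss·Vd·(1−f)/f.
D = 7 × 123 × (1−f)/f ≈ 7 × 123 × 1.40605 ≈ 1210.61 mg.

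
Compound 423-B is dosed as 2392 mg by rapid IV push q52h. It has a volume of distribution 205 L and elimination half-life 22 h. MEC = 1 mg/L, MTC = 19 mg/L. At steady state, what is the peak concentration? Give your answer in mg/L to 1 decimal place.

14.5 mg/L

Over one 52-h interval, 52/22 ≈ 2.3636 half-lives elapse, leaving f ≈ 0.1943 of each dose.
Accumulation ratio R = 1/(1 − f) ≈ 1/0.8057 ≈ 1.2412.
Single-dose peak C₀ = D/Vd = 2392/205 ≈ 11.668 mg/L.
Steady-state peak Cmax,ss = C₀·R ≈ 11.668 × 1.2412 ≈ 14.482 mg/L.
Peak 14.5 mg/L vs MTC 19 mg/L: below toxic threshold.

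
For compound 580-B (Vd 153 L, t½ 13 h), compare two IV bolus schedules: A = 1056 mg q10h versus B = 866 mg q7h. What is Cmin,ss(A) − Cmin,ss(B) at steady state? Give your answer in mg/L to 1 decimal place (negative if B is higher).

Regimen A: f = (1/2)^(10/13) ≈ 0.5867; Cmin,ss = (1056/153)·f/(1−f) ≈ 9.798 mg/L.
Regimen B: f = (1/2)^(7/13) ≈ 0.6885; Cmin,ss = (866/153)·f/(1−f) ≈ 12.510 mg/L.
Difference ≈ 9.798 − 12.510 ≈ -2.712 mg/L.

-2.7 mg/L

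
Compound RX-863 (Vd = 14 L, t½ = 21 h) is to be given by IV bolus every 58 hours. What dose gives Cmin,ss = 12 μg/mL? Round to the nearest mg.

τ/t½ = 58/21 ≈ 2.7619, so f = (1/2)^(58/21) ≈ 0.147429.
Cmin,ss = (D/Vd)·f/(1−f), so D = Cmin,ss·Vd·(1−f)/f.
D = 12 × 14 × (1−f)/f ≈ 12 × 14 × 5.78293 ≈ 971.53 mg.

972 mg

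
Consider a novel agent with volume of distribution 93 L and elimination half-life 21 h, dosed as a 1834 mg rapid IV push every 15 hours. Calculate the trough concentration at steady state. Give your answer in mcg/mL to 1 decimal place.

Over one 15-h interval, 15/21 ≈ 0.71429 half-lives elapse, leaving f ≈ 0.6095 of each dose.
Accumulation ratio R = 1/(1 − f) ≈ 1/0.3905 ≈ 2.5608.
Single-dose peak C₀ = D/Vd = 1834/93 ≈ 19.720 mcg/mL.
Cmax,ss = C₀/(1 − f) ≈ 19.720/0.3905 ≈ 50.499 mcg/mL.
One interval later, Cmin,ss = Cmax,ss·e^(−kτ) ≈ 50.499 × 0.6095 ≈ 30.779 mcg/mL.

30.8 mcg/mL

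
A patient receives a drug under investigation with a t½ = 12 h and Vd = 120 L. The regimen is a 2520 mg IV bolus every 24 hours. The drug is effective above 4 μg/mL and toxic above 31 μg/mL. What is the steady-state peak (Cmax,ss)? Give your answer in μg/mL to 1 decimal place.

The dosing interval is 2 half-lives, so f = 2^(−2) = 0.25.
Accumulation ratio R = 1/(1 − f) = 1/0.75 = 4/3.
Single-dose peak C₀ = D/Vd = 2520/120 = 21 μg/mL.
Steady-state peak Cmax,ss = C₀·R = 21 × 4/3 ≈ 28.000 μg/mL.
Peak 28.0 μg/mL vs MTC 31 μg/mL: below toxic threshold.

28.0 μg/mL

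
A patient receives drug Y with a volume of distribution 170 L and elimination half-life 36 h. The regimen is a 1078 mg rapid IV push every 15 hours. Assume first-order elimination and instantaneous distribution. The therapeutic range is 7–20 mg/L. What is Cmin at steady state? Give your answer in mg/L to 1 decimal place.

k = ln2/t½ = ln2/36 ≈ 0.019254 h⁻¹; fraction remaining f = e^(−kτ) = e^(−0.019254×15) ≈ 0.7492.
Accumulation ratio R = 1/(1 − f) ≈ 1/0.2508 ≈ 3.9872.
Each bolus raises the concentration by D/Vd = 1078/170 ≈ 6.341 mg/L.
Cmax,ss = C₀/(1 − f) ≈ 6.341/0.2508 ≈ 25.283 mg/L.
One interval later, Cmin,ss = Cmax,ss·e^(−kτ) ≈ 25.283 × 0.7492 ≈ 18.942 mg/L.
Trough 18.9 mg/L vs MEC 7 mg/L: adequate.

18.9 mg/L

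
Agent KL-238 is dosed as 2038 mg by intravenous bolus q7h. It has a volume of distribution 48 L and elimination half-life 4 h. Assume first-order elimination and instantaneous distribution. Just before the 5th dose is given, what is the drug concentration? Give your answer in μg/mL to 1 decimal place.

17.8 μg/mL

f = (1/2)^(τ/t½) = (1/2)^(7/4) ≈ 0.2973.
C₀ = D/Vd = 2038/48 ≈ 42.458 μg/mL.
Before the 5th dose, 4 doses have been given. Superposition: Cmin = C₀·(f + f² + … + f^4).
≈ 42.458 × (0.2973 + 0.0884 + 0.0263 + 0.0078) ≈ 42.458 × 0.4198 ≈ 17.824 μg/mL.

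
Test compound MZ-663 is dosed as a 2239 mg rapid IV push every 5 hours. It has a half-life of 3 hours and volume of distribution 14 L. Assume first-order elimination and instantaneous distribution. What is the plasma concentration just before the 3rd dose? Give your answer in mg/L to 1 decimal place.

f = (1/2)^(τ/t½) = (1/2)^(5/3) ≈ 0.3150.
C₀ = D/Vd = 2239/14 ≈ 159.929 mg/L.
Before the 3rd dose, 2 doses have been given. Superposition: Cmin = C₀·(f + f²).
≈ 159.929 × (0.3150 + 0.0992) ≈ 159.929 × 0.4142 ≈ 66.243 mg/L.

66.2 mg/L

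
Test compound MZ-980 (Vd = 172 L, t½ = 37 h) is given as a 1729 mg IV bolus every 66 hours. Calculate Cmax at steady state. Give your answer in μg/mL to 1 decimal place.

τ/t½ = 66/37 ≈ 1.7838, so fraction remaining f = (1/2)^(66/37) ≈ 0.2904.
Accumulation ratio R = 1/(1 − f) ≈ 1/0.7096 ≈ 1.4092.
Single-dose peak C₀ = D/Vd = 1729/172 ≈ 10.052 μg/mL.
Steady-state peak Cmax,ss = C₀·R ≈ 10.052 × 1.4092 ≈ 14.165 μg/mL.

14.2 μg/mL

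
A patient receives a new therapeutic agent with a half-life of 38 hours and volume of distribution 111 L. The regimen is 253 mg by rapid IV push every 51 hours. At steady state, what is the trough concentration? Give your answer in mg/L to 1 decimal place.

τ/t½ = 51/38 ≈ 1.3421, so fraction remaining f = (1/2)^(51/38) ≈ 0.3944.
Each bolus raises the concentration by D/Vd = 253/111 ≈ 2.279 mg/L.
Steady-state trough Cmin,ss = C₀·f/(1−f) ≈ 2.279 × 0.3944/0.6056 ≈ 1.484 mg/L.

1.5 mg/L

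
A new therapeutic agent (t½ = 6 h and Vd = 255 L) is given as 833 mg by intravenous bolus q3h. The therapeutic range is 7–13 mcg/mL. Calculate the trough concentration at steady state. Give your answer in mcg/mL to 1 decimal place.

7.9 mcg/mL

k = ln2/t½ = ln2/6 ≈ 0.115525 h⁻¹; fraction remaining f = e^(−kτ) = e^(−0.115525×3) ≈ 0.7071.
At steady state, accumulation factor R = 1/(1 − e^(−kτ)) ≈ 3.4141.
Single-dose peak C₀ = D/Vd = 833/255 ≈ 3.267 mcg/mL.
Cmax,ss = C₀/(1 − f) ≈ 3.267/0.2929 ≈ 11.154 mcg/mL.
Steady-state trough Cmin,ss = Cmax,ss·f ≈ 11.154 × 0.7071 ≈ 7.887 mcg/mL.
Trough 7.9 mcg/mL vs MEC 7 mcg/mL: adequate.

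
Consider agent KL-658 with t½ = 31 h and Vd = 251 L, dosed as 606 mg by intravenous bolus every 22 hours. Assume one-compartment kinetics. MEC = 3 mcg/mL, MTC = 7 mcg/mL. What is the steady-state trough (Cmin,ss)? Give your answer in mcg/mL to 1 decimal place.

3.8 mcg/mL

Over one 22-h interval, 22/31 ≈ 0.70968 half-lives elapse, leaving f ≈ 0.6115 of each dose.
At steady state, accumulation factor R = 1/(1 − e^(−kτ)) ≈ 2.5740.
Single-dose peak C₀ = D/Vd = 606/251 ≈ 2.414 mcg/mL.
Steady-state peak Cmax,ss = C₀·R ≈ 2.414 × 2.5740 ≈ 6.214 mcg/mL.
One interval later, Cmin,ss = Cmax,ss·e^(−kτ) ≈ 6.214 × 0.6115 ≈ 3.800 mcg/mL.
Trough 3.8 mcg/mL vs MEC 3 mcg/mL: adequate.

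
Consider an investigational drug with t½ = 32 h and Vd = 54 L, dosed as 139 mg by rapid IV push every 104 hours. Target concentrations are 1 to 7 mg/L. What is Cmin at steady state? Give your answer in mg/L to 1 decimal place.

Over one 104-h interval, 104/32 ≈ 3.25 half-lives elapse, leaving f ≈ 0.1051 of each dose.
At steady state, accumulation factor R = 1/(1 − e^(−kτ)) ≈ 1.1174.
Single-dose peak C₀ = D/Vd = 139/54 ≈ 2.574 mg/L.
Cmax,ss = C₀/(1 − f) ≈ 2.574/0.8949 ≈ 2.876 mg/L.
One interval later, Cmin,ss = Cmax,ss·e^(−kτ) ≈ 2.876 × 0.1051 ≈ 0.302 mg/L.
Trough 0.3 mg/L vs MEC 1 mg/L: subtherapeutic.

0.3 mg/L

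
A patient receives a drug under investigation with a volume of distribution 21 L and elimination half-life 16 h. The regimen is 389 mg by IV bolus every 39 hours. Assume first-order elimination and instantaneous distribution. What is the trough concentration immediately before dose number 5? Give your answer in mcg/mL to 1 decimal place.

f = (1/2)^(τ/t½) = (1/2)^(39/16) ≈ 0.1846.
C₀ = D/Vd = 389/21 ≈ 18.524 mcg/mL.
Before the 5th dose, 4 doses have been given. Superposition: Cmin = C₀·(f + f² + … + f^4).
≈ 18.524 × (0.1846 + 0.0341 + 0.0063 + 0.0012) ≈ 18.524 × 0.2262 ≈ 4.190 mcg/mL.

4.2 mcg/mL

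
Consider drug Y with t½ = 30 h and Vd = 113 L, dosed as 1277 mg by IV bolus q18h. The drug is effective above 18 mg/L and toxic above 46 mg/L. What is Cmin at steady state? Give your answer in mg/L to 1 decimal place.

21.9 mg/L

k = ln2/t½ = ln2/30 ≈ 0.023105 h⁻¹; fraction remaining f = e^(−kτ) = e^(−0.023105×18) ≈ 0.6598.
Accumulation ratio R = 1/(1 − f) ≈ 1/0.3402 ≈ 2.9394.
Each bolus raises the concentration by D/Vd = 1277/113 ≈ 11.301 mg/L.
Steady-state peak Cmax,ss = C₀·R ≈ 11.301 × 2.9394 ≈ 33.218 mg/L.
Steady-state trough Cmin,ss = Cmax,ss·f ≈ 33.218 × 0.6598 ≈ 21.917 mg/L.
Trough 21.9 mg/L vs MEC 18 mg/L: adequate.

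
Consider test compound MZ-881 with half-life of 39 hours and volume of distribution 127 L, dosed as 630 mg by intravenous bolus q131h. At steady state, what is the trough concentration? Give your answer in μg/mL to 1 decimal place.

Over one 131-h interval, 131/39 ≈ 3.359 half-lives elapse, leaving f ≈ 0.0975 of each dose.
Accumulation ratio R = 1/(1 − f) ≈ 1/0.9025 ≈ 1.1080.
Each bolus raises the concentration by D/Vd = 630/127 ≈ 4.961 μg/mL.
Steady-state peak Cmax,ss = C₀·R ≈ 4.961 × 1.1080 ≈ 5.497 μg/mL.
One interval later, Cmin,ss = Cmax,ss·e^(−kτ) ≈ 5.497 × 0.0975 ≈ 0.536 μg/mL.

0.5 μg/mL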